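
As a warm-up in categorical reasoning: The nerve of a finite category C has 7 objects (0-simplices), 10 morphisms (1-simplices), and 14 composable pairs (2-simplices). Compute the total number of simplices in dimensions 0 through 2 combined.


The 2-skeleton of the nerve N(C) consists of simplices in dimensions 0, 1, 2:
  |N(C)_0| = 7 (objects)
  |N(C)_1| = 10 (morphisms)
  |N(C)_2| = 14 (composable pairs)
Total = 7 + 10 + 14 = 31

31


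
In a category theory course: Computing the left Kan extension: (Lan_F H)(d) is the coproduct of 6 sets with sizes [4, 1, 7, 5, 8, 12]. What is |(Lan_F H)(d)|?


Pointwise, the left Kan extension (Lan_F H)(d) is the colimit, indexed
by the comma category (F downarrow d), of H composed with the
projection (F downarrow d) -> C. Here that colimit is given
as a coproduct (disjoint union) of sets, so its cardinality is the
sum of the sizes of the summands.
Coproduct of sets with sizes: 4 + 1 + 7 + 5 + 8 + 12
= 37

37


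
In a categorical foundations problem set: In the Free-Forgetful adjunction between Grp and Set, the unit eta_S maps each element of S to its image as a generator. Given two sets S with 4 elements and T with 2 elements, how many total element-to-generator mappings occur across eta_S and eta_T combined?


The unit eta_X: X -> U(F(X)) of the Free-Forgetful adjunction
maps each element of X to a generator of F(X). For X = S + T (disjoint
union in Set), |S + T| = |S| + |T|.
Total mappings = 4 + 2 = 6.

6


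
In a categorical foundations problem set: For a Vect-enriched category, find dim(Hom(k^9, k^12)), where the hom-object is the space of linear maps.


In Vect-enriched categories, Hom(k^n, k^m) is the space of m x n matrices.
dim(Hom(k^9, k^12)) = 12 * 9 = 108

108


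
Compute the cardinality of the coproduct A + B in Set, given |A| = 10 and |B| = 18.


In Set, the coproduct A + B is the disjoint union.
|A + B| = |A| + |B| = 10 + 18 = 28

28


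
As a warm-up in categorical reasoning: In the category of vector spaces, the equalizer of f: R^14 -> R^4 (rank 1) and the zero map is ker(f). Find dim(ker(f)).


The equalizer of f and the zero map is ker(f).
By the rank-nullity theorem: dim(ker(f)) = dim(domain) - rank(f).
dim(ker(f)) = 14 - 1 = 13

13


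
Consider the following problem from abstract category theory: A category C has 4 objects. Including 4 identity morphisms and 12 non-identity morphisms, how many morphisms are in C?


Each object has an identity morphism, giving 4 identities.
Adding the 12 non-identity morphisms:
Total = 4 + 12 = 16

16


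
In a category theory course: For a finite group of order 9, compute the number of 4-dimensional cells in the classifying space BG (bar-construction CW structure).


In the bar-construction CW model of BG, the n-cells are indexed by
n-tuples [g_1|...|g_n] of non-identity elements of G (degenerate
simplices with some g_i = e do not contribute cells), so there are
(|G| - 1)^n n-cells.
For dim = 4 with |G| = 9:
cells = (9 - 1)^4 = 8^4 = 4096

4096


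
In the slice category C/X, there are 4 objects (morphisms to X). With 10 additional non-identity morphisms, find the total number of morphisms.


In the slice category C/X, objects are morphisms to X.
Identity morphisms: 4 (one per object of C/X).
Non-identity morphisms: 10.
Total = 4 + 10 = 14

14


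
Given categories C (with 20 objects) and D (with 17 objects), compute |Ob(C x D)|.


The product category C x D has objects that are pairs (c, d).
Number of pairs = |Ob(C)| * |Ob(D)| = 20 * 17 = 340

340


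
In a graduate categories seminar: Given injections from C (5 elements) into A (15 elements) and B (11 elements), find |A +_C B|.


The pushout A +_C B identifies the images of C in A and B.
|A +_C B| = |A| + |B| - |C| (for injections).
= 15 + 11 - 5 = 21

21


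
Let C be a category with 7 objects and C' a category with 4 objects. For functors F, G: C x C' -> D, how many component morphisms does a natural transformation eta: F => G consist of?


A natural transformation eta: F => G assigns one component morphism per
object of the domain category.
The domain is the product category C x C', so
|Ob(C x C')| = |Ob(C)| * |Ob(C')| = 7 * 4 = 28.
Therefore eta has 28 component morphisms.

28


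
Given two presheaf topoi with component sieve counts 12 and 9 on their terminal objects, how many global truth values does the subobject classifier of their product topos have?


In a product of presheaf topoi E_1 x E_2, the subobject classifier
is Omega = Omega_1 x Omega_2 (componentwise), so
|Omega(top)| = |Omega_1(top_1)| * |Omega_2(top_2)|.
= 12 * 9 = 108.

108


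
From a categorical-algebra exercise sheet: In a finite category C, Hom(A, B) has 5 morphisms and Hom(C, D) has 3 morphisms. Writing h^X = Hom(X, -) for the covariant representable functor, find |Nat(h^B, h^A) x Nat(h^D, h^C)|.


By the Yoneda lemma, Nat(h^B, h^A) is isomorphic to Hom(A, B),
so |Nat(h^B, h^A)| = |Hom(A, B)| and |Nat(h^D, h^C)| = |Hom(C, D)|.
|Hom(A, B)| = 5, |Hom(C, D)| = 3.
|Nat(h^B, h^A) x Nat(h^D, h^C)| = 5 * 3 = 15

15


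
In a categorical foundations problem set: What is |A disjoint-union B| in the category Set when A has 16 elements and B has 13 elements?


In Set, the coproduct A + B is the disjoint union.
|A + B| = |A| + |B| = 16 + 13 = 29

29


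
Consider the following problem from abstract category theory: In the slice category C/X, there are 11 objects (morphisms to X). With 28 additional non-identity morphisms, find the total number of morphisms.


In the slice category C/X, objects are morphisms to X.
Identity morphisms: 11 (one per object of C/X).
Non-identity morphisms: 28.
Total = 11 + 28 = 39

39


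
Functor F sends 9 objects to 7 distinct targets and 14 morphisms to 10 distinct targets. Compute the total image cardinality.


The image of F consists of distinct objects and distinct morphisms.
|Im(F)| on objects = 7
|Im(F)| on morphisms = 10
Total image cardinality = 7 + 10 = 17

17


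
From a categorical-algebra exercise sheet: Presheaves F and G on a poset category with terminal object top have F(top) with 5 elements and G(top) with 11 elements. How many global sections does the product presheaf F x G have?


Global sections of a presheaf on a poset with terminal top satisfy
Gamma(H) ~ H(top). Presheaves admit pointwise products, so
(F x G)(top) = F(top) x G(top) (Cartesian product).
|Gamma(F x G)| = |F(top)| * |G(top)| = 5 * 11 = 55.

55


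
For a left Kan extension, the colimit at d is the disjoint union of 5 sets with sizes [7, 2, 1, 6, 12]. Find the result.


Pointwise, the left Kan extension (Lan_F H)(d) is the colimit, indexed
by the comma category (F downarrow d), of H composed with the
projection (F downarrow d) -> C. Here that colimit is given
as a coproduct (disjoint union) of sets, so its cardinality is the
sum of the sizes of the summands.
Coproduct of sets with sizes: 7 + 2 + 1 + 6 + 12
= 28

28


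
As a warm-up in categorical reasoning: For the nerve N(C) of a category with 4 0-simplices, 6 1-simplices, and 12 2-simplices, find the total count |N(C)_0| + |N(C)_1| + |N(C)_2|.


The 2-skeleton of the nerve N(C) consists of simplices in dimensions 0, 1, 2:
  |N(C)_0| = 4 (objects)
  |N(C)_1| = 6 (morphisms)
  |N(C)_2| = 12 (composable pairs)
Total = 4 + 6 + 12 = 22

22


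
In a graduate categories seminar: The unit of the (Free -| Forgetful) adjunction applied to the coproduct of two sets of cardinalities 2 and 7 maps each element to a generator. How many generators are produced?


The unit eta_X: X -> U(F(X)) of the Free-Forgetful adjunction
maps each element of X to a generator of F(X). For X = S + T (disjoint
union in Set), |S + T| = |S| + |T|.
Total mappings = 2 + 7 = 9.

9


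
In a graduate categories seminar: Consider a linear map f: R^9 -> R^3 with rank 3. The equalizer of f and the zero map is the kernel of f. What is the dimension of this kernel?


The equalizer of f and the zero map is ker(f).
By the rank-nullity theorem: dim(ker(f)) = dim(domain) - rank(f).
dim(ker(f)) = 9 - 3 = 6

6


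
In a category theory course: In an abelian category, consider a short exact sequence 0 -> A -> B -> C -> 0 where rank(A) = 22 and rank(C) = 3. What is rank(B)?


For a short exact sequence 0 -> A -> B -> C -> 0,
rank is additive: rank(B) = rank(A) + rank(C).
rank(B) = 22 + 3 = 25

25


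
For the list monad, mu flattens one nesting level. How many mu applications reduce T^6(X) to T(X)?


Each application of mu: T^2 -> T removes one layer of nesting.
Starting at depth 6 (i.e., T^6(X)), we need to reach T(X).
Number of mu applications = 6 - 1 = 5

5


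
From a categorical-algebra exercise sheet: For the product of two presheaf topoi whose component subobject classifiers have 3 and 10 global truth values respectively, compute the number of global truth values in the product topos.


In a product of presheaf topoi E_1 x E_2, the subobject classifier
is Omega = Omega_1 x Omega_2 (componentwise), so
|Omega(top)| = |Omega_1(top_1)| * |Omega_2(top_2)|.
= 3 * 10 = 30.

30


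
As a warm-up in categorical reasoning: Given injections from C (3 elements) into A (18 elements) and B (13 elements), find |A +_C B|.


The pushout A +_C B identifies the images of C in A and B.
|A +_C B| = |A| + |B| - |C| (for injections).
= 18 + 13 - 3 = 28

28


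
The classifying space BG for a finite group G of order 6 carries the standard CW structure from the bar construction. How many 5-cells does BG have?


In the bar-construction CW model of BG, the n-cells are indexed by
n-tuples [g_1|...|g_n] of non-identity elements of G (degenerate
simplices with some g_i = e do not contribute cells), so there are
(|G| - 1)^n n-cells.
For dim = 5 with |G| = 6:
cells = (6 - 1)^5 = 5^5 = 3125

3125


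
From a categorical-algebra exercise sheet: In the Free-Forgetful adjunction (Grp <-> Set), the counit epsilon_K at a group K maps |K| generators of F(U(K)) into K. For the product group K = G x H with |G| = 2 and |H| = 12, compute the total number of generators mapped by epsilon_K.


The counit epsilon_K: F(U(K)) -> K of the Free-Forgetful adjunction
maps |K| generators of F(U(K)) into K. For K = G x H (the product group),
|G x H| = |G| * |H|.
Total generators mapped = 2 * 12 = 24.

24


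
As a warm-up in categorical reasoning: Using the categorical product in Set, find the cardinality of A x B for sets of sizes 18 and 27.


In Set, the product A x B is the Cartesian product.
By the universal property, |A x B| = |A| * |B|.
|A x B| = 18 * 27 = 486

486


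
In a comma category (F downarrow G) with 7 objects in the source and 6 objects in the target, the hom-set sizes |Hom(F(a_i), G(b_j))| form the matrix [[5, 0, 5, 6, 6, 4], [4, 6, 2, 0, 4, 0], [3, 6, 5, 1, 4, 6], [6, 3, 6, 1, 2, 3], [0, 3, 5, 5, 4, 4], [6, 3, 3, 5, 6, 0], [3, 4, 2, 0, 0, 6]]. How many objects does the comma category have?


Objects of (F downarrow G) are triples (a, b, h: F(a)->G(b)).
The count equals the sum of all entries in the hom-matrix.
sum(row 0) = 26
sum(row 1) = 16
sum(row 2) = 25
sum(row 3) = 21
sum(row 4) = 21
sum(row 5) = 23
sum(row 6) = 15
Grand total = 147

147


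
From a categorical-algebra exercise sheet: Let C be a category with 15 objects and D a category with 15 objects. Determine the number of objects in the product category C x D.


The product category C x D has objects that are pairs (c, d).
Number of pairs = |Ob(C)| * |Ob(D)| = 15 * 15 = 225

225


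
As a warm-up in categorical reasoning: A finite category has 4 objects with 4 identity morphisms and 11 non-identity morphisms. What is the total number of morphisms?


Each object has an identity morphism, giving 4 identities.
Adding the 11 non-identity morphisms:
Total = 4 + 11 = 15

15


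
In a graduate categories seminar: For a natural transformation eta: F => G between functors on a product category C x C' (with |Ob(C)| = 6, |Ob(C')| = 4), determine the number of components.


A natural transformation eta: F => G assigns one component morphism per
object of the domain category.
The domain is the product category C x C', so
|Ob(C x C')| = |Ob(C)| * |Ob(C')| = 6 * 4 = 24.
Therefore eta has 24 component morphisms.

24


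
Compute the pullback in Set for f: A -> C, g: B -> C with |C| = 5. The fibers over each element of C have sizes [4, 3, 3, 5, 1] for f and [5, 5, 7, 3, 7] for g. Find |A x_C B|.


The pullback A x_C B consists of pairs (a, b) with f(a) = g(b).
For each element c in C, the fiber product has |f^-1(c)| * |g^-1(c)| elements.
Summing over C: 4 * 5 + 3 * 5 + 3 * 7 + 5 * 3 + 1 * 7
= 20 + 15 + 21 + 15 + 7 = 78

78


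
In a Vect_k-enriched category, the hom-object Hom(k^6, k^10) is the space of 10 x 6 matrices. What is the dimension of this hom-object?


In Vect-enriched categories, Hom(k^n, k^m) is the space of m x n matrices.
dim(Hom(k^6, k^10)) = 10 * 6 = 60

60


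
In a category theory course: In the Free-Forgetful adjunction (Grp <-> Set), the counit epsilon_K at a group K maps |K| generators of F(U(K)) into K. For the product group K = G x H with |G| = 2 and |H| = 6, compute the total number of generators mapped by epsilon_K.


The counit epsilon_K: F(U(K)) -> K of the Free-Forgetful adjunction
maps |K| generators of F(U(K)) into K. For K = G x H (the product group),
|G x H| = |G| * |H|.
Total generators mapped = 2 * 6 = 12.

12


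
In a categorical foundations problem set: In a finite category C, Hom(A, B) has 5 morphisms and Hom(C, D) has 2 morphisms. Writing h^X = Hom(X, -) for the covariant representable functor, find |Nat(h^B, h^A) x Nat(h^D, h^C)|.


By the Yoneda lemma, Nat(h^B, h^A) is isomorphic to Hom(A, B),
so |Nat(h^B, h^A)| = |Hom(A, B)| and |Nat(h^D, h^C)| = |Hom(C, D)|.
|Hom(A, B)| = 5, |Hom(C, D)| = 2.
|Nat(h^B, h^A) x Nat(h^D, h^C)| = 5 * 2 = 10

10


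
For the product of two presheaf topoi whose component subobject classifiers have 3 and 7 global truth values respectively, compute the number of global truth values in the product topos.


In a product of presheaf topoi E_1 x E_2, the subobject classifier
is Omega = Omega_1 x Omega_2 (componentwise), so
|Omega(top)| = |Omega_1(top_1)| * |Omega_2(top_2)|.
= 3 * 7 = 21.

21


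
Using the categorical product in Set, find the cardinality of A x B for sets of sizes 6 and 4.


In Set, the product A x B is the Cartesian product.
By the universal property, |A x B| = |A| * |B|.
|A x B| = 6 * 4 = 24

24


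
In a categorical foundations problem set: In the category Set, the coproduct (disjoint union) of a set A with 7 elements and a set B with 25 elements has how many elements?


In Set, the coproduct A + B is the disjoint union.
|A + B| = |A| + |B| = 7 + 25 = 32

32


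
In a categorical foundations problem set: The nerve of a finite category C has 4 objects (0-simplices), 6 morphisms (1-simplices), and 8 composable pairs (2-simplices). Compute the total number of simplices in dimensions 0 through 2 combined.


The 2-skeleton of the nerve N(C) consists of simplices in dimensions 0, 1, 2:
  |N(C)_0| = 4 (objects)
  |N(C)_1| = 6 (morphisms)
  |N(C)_2| = 8 (composable pairs)
Total = 4 + 6 + 8 = 18

18


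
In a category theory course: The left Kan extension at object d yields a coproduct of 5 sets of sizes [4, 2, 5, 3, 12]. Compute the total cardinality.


Pointwise, the left Kan extension (Lan_F H)(d) is the colimit, indexed
by the comma category (F downarrow d), of H composed with the
projection (F downarrow d) -> C. Here that colimit is given
as a coproduct (disjoint union) of sets, so its cardinality is the
sum of the sizes of the summands.
Coproduct of sets with sizes: 4 + 2 + 5 + 3 + 12
= 26

26


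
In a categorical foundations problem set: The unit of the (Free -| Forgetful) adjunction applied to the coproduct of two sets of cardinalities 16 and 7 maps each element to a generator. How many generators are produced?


The unit eta_X: X -> U(F(X)) of the Free-Forgetful adjunction
maps each element of X to a generator of F(X). For X = S + T (disjoint
union in Set), |S + T| = |S| + |T|.
Total mappings = 16 + 7 = 23.

23


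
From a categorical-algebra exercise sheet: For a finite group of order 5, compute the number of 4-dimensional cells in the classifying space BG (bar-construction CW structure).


In the bar-construction CW model of BG, the n-cells are indexed by
n-tuples [g_1|...|g_n] of non-identity elements of G (degenerate
simplices with some g_i = e do not contribute cells), so there are
(|G| - 1)^n n-cells.
For dim = 4 with |G| = 5:
cells = (5 - 1)^4 = 4^4 = 256

256


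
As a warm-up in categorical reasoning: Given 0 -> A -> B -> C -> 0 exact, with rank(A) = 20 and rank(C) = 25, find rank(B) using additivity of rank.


For a short exact sequence 0 -> A -> B -> C -> 0,
rank is additive: rank(B) = rank(A) + rank(C).
rank(B) = 20 + 25 = 45

45


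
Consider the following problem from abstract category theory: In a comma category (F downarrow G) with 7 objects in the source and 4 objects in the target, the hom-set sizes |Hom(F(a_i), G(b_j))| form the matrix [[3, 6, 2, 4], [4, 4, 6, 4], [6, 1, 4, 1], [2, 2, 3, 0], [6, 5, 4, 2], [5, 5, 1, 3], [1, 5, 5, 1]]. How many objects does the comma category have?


Objects of (F downarrow G) are triples (a, b, h: F(a)->G(b)).
The count equals the sum of all entries in the hom-matrix.
sum(row 0) = 15
sum(row 1) = 18
sum(row 2) = 12
sum(row 3) = 7
sum(row 4) = 17
sum(row 5) = 14
sum(row 6) = 12
Grand total = 95

95


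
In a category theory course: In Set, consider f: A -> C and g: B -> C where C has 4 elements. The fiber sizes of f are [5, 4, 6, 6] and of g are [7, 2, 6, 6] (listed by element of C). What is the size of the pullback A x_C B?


The pullback A x_C B consists of pairs (a, b) with f(a) = g(b).
For each element c in C, the fiber product has |f^-1(c)| * |g^-1(c)| elements.
Summing over C: 5 * 7 + 4 * 2 + 6 * 6 + 6 * 6
= 35 + 8 + 36 + 36 = 115

115


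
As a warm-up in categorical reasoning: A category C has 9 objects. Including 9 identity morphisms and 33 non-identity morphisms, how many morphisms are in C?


Each object has an identity morphism, giving 9 identities.
Adding the 33 non-identity morphisms:
Total = 9 + 33 = 42

42


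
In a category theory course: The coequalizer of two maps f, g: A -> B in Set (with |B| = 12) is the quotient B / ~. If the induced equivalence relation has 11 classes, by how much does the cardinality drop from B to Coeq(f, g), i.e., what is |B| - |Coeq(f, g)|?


The coequalizer Coeq(f, g) = B / ~ has one element per equivalence class.
|B| = 12, |Coeq(f, g)| = 11.
|B| - |Coeq(f, g)| = 12 - 11 = 1.

1


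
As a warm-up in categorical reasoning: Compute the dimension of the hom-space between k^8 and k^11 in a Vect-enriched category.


In Vect-enriched categories, Hom(k^n, k^m) is the space of m x n matrices.
dim(Hom(k^8, k^11)) = 11 * 8 = 88

88


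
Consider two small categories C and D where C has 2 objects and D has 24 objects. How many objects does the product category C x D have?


The product category C x D has objects that are pairs (c, d).
Number of pairs = |Ob(C)| * |Ob(D)| = 2 * 24 = 48

48


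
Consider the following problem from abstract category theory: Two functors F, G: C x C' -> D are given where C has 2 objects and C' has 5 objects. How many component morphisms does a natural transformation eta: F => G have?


A natural transformation eta: F => G assigns one component morphism per
object of the domain category.
The domain is the product category C x C', so
|Ob(C x C')| = |Ob(C)| * |Ob(C')| = 2 * 5 = 10.
Therefore eta has 10 component morphisms.

10


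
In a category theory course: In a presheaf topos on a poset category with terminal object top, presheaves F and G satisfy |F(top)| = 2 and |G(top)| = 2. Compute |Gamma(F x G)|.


Global sections of a presheaf on a poset with terminal top satisfy
Gamma(H) ~ H(top). Presheaves admit pointwise products, so
(F x G)(top) = F(top) x G(top) (Cartesian product).
|Gamma(F x G)| = |F(top)| * |G(top)| = 2 * 2 = 4.

4


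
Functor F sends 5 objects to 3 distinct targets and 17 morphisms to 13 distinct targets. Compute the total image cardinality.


The image of F consists of distinct objects and distinct morphisms.
|Im(F)| on objects = 3
|Im(F)| on morphisms = 13
Total image cardinality = 3 + 13 = 16

16


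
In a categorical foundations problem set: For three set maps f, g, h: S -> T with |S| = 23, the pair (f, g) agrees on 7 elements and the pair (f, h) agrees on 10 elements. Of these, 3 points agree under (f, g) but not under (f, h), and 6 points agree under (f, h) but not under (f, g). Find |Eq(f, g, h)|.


Eq(f, g, h) is the triple-agreement set: points in S where all three
maps take the same value. Using inclusion-exclusion on the pairwise data:
Pair (f, g) agrees on 7 points; pair (f, h) on 10 points.
Points agreeing under (f, g) but not (f, h) = 3; under (f, h) but not (f, g) = 6.
Triple-agreement = agreement-in-(f, g) minus points that agree under (f, g) but not (f, h):
|Eq(f, g, h)| = 7 - 3 = 4
(cross-check via (f, h): 10 - 6 = 4.)

4


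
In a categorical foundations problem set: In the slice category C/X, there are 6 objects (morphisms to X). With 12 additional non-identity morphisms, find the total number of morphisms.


In the slice category C/X, objects are morphisms to X.
Identity morphisms: 6 (one per object of C/X).
Non-identity morphisms: 12.
Total = 6 + 12 = 18

18


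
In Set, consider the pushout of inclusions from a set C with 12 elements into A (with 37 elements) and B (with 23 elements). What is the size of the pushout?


The pushout A +_C B identifies the images of C in A and B.
|A +_C B| = |A| + |B| - |C| (for injections).
= 37 + 23 - 12 = 48

48


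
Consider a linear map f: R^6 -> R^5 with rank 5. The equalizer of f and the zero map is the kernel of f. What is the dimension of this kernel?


The equalizer of f and the zero map is ker(f).
By the rank-nullity theorem: dim(ker(f)) = dim(domain) - rank(f).
dim(ker(f)) = 6 - 5 = 1

1


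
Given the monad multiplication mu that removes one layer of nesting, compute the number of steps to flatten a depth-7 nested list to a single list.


Each application of mu: T^2 -> T removes one layer of nesting.
Starting at depth 7 (i.e., T^7(X)), we need to reach T(X).
Number of mu applications = 7 - 1 = 6

6


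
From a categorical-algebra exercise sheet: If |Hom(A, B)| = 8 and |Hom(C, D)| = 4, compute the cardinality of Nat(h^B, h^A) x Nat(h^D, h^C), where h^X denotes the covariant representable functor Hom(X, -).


By the Yoneda lemma, Nat(h^B, h^A) is isomorphic to Hom(A, B),
so |Nat(h^B, h^A)| = |Hom(A, B)| and |Nat(h^D, h^C)| = |Hom(C, D)|.
|Hom(A, B)| = 8, |Hom(C, D)| = 4.
|Nat(h^B, h^A) x Nat(h^D, h^C)| = 8 * 4 = 32

32


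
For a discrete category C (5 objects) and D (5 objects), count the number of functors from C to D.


A functor from a discrete category C to D is determined by
where each object maps. Each of the 5 objects of C can map
to any of the 5 objects of D independently.
Number of functors = 5^5 = 3125

3125


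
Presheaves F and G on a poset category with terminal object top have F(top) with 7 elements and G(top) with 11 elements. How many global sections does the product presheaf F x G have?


Global sections of a presheaf on a poset with terminal top satisfy
Gamma(H) ~ H(top). Presheaves admit pointwise products, so
(F x G)(top) = F(top) x G(top) (Cartesian product).
|Gamma(F x G)| = |F(top)| * |G(top)| = 7 * 11 = 77.

77


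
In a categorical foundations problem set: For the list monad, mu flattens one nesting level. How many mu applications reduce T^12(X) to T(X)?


Each application of mu: T^2 -> T removes one layer of nesting.
Starting at depth 12 (i.e., T^12(X)), we need to reach T(X).
Number of mu applications = 12 - 1 = 11

11


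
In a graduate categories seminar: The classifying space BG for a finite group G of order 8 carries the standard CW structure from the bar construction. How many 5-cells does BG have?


In the bar-construction CW model of BG, the n-cells are indexed by
n-tuples [g_1|...|g_n] of non-identity elements of G (degenerate
simplices with some g_i = e do not contribute cells), so there are
(|G| - 1)^n n-cells.
For dim = 5 with |G| = 8:
cells = (8 - 1)^5 = 7^5 = 16807

16807


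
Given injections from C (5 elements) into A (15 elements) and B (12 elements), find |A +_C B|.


The pushout A +_C B identifies the images of C in A and B.
|A +_C B| = |A| + |B| - |C| (for injections).
= 15 + 12 - 5 = 22

22


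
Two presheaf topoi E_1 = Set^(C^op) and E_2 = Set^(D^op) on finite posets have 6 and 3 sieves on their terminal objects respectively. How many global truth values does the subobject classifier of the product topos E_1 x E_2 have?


In a product of presheaf topoi E_1 x E_2, the subobject classifier
is Omega = Omega_1 x Omega_2 (componentwise), so
|Omega(top)| = |Omega_1(top_1)| * |Omega_2(top_2)|.
= 6 * 3 = 18.

18


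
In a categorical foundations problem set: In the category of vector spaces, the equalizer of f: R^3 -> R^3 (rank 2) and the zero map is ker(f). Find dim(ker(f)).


The equalizer of f and the zero map is ker(f).
By the rank-nullity theorem: dim(ker(f)) = dim(domain) - rank(f).
dim(ker(f)) = 3 - 2 = 1

1


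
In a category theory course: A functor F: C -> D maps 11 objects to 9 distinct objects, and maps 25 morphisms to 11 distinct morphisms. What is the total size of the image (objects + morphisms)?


The image of F consists of distinct objects and distinct morphisms.
|Im(F)| on objects = 9
|Im(F)| on morphisms = 11
Total image cardinality = 9 + 11 = 20

20


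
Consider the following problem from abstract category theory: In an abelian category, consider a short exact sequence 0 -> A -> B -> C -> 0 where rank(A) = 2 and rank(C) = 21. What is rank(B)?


For a short exact sequence 0 -> A -> B -> C -> 0,
rank is additive: rank(B) = rank(A) + rank(C).
rank(B) = 2 + 21 = 23

23


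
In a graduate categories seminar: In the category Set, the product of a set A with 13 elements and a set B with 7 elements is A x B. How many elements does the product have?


In Set, the product A x B is the Cartesian product.
By the universal property, |A x B| = |A| * |B|.
|A x B| = 13 * 7 = 91

91


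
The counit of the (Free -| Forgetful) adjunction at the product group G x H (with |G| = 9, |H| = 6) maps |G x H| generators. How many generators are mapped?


The counit epsilon_K: F(U(K)) -> K of the Free-Forgetful adjunction
maps |K| generators of F(U(K)) into K. For K = G x H (the product group),
|G x H| = |G| * |H|.
Total generators mapped = 9 * 6 = 54.

54


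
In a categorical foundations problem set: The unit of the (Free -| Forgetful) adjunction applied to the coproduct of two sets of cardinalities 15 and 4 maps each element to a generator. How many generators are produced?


The unit eta_X: X -> U(F(X)) of the Free-Forgetful adjunction
maps each element of X to a generator of F(X). For X = S + T (disjoint
union in Set), |S + T| = |S| + |T|.
Total mappings = 15 + 4 = 19.

19


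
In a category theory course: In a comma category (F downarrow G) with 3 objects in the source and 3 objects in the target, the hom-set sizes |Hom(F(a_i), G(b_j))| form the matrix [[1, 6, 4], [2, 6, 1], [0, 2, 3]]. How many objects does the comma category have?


Objects of (F downarrow G) are triples (a, b, h: F(a)->G(b)).
The count equals the sum of all entries in the hom-matrix.
sum(row 0) = 11
sum(row 1) = 9
sum(row 2) = 5
Grand total = 25

25


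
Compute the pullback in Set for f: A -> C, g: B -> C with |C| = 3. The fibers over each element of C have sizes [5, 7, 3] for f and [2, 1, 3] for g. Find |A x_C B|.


The pullback A x_C B consists of pairs (a, b) with f(a) = g(b).
For each element c in C, the fiber product has |f^-1(c)| * |g^-1(c)| elements.
Summing over C: 5 * 2 + 7 * 1 + 3 * 3
= 10 + 7 + 9 = 26

26


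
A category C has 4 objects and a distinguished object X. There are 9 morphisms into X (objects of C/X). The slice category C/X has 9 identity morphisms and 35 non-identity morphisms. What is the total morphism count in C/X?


In the slice category C/X, objects are morphisms to X.
Identity morphisms: 9 (one per object of C/X).
Non-identity morphisms: 35.
Total = 9 + 35 = 44

44


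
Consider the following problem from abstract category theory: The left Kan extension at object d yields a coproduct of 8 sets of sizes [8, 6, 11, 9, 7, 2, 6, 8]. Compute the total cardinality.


Pointwise, the left Kan extension (Lan_F H)(d) is the colimit, indexed
by the comma category (F downarrow d), of H composed with the
projection (F downarrow d) -> C. Here that colimit is given
as a coproduct (disjoint union) of sets, so its cardinality is the
sum of the sizes of the summands.
Coproduct of sets with sizes: 8 + 6 + 11 + 9 + 7 + 2 + 6 + 8
= 57

57


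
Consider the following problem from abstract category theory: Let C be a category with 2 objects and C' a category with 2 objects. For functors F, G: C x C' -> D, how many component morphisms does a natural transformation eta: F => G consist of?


A natural transformation eta: F => G assigns one component morphism per
object of the domain category.
The domain is the product category C x C', so
|Ob(C x C')| = |Ob(C)| * |Ob(C')| = 2 * 2 = 4.
Therefore eta has 4 component morphisms.

4


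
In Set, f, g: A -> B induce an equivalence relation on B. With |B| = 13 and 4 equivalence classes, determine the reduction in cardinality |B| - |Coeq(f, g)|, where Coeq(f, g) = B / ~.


The coequalizer Coeq(f, g) = B / ~ has one element per equivalence class.
|B| = 13, |Coeq(f, g)| = 4.
|B| - |Coeq(f, g)| = 13 - 4 = 9.

9


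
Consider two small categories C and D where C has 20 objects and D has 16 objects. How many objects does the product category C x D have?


The product category C x D has objects that are pairs (c, d).
Number of pairs = |Ob(C)| * |Ob(D)| = 20 * 16 = 320

320


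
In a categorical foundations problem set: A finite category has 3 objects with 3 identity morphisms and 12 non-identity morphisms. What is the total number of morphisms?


Each object has an identity morphism, giving 3 identities.
Adding the 12 non-identity morphisms:
Total = 3 + 12 = 15

15


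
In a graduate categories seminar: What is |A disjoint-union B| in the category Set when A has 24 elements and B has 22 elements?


In Set, the coproduct A + B is the disjoint union.
|A + B| = |A| + |B| = 24 + 22 = 46

46


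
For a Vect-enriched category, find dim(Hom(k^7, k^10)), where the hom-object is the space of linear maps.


In Vect-enriched categories, Hom(k^n, k^m) is the space of m x n matrices.
dim(Hom(k^7, k^10)) = 10 * 7 = 70

70


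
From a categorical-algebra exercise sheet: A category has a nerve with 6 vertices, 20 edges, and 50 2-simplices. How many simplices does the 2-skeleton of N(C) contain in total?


The 2-skeleton of the nerve N(C) consists of simplices in dimensions 0, 1, 2:
  |N(C)_0| = 6 (objects)
  |N(C)_1| = 20 (morphisms)
  |N(C)_2| = 50 (composable pairs)
Total = 6 + 20 + 50 = 76

76


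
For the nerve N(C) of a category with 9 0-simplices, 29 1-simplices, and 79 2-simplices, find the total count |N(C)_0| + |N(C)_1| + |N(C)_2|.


The 2-skeleton of the nerve N(C) consists of simplices in dimensions 0, 1, 2:
  |N(C)_0| = 9 (objects)
  |N(C)_1| = 29 (morphisms)
  |N(C)_2| = 79 (composable pairs)
Total = 9 + 29 + 79 = 117

117


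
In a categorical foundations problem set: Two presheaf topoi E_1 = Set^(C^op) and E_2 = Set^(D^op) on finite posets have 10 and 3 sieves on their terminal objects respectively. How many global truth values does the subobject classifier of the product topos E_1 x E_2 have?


In a product of presheaf topoi E_1 x E_2, the subobject classifier
is Omega = Omega_1 x Omega_2 (componentwise), so
|Omega(top)| = |Omega_1(top_1)| * |Omega_2(top_2)|.
= 10 * 3 = 30.

30


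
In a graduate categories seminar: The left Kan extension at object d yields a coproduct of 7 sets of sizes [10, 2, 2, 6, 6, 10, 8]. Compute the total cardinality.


Pointwise, the left Kan extension (Lan_F H)(d) is the colimit, indexed
by the comma category (F downarrow d), of H composed with the
projection (F downarrow d) -> C. Here that colimit is given
as a coproduct (disjoint union) of sets, so its cardinality is the
sum of the sizes of the summands.
Coproduct of sets with sizes: 10 + 2 + 2 + 6 + 6 + 10 + 8
= 44

44


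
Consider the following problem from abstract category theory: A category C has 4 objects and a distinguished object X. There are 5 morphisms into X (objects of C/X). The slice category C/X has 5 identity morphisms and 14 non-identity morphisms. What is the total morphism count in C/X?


In the slice category C/X, objects are morphisms to X.
Identity morphisms: 5 (one per object of C/X).
Non-identity morphisms: 14.
Total = 5 + 14 = 19

19


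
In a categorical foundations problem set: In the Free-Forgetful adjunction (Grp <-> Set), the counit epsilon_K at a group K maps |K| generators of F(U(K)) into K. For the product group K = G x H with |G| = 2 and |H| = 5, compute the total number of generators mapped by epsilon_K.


The counit epsilon_K: F(U(K)) -> K of the Free-Forgetful adjunction
maps |K| generators of F(U(K)) into K. For K = G x H (the product group),
|G x H| = |G| * |H|.
Total generators mapped = 2 * 5 = 10.

10


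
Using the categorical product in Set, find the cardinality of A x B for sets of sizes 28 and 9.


In Set, the product A x B is the Cartesian product.
By the universal property, |A x B| = |A| * |B|.
|A x B| = 28 * 9 = 252

252


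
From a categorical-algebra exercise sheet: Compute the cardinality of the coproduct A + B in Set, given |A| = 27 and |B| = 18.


In Set, the coproduct A + B is the disjoint union.
|A + B| = |A| + |B| = 27 + 18 = 45

45


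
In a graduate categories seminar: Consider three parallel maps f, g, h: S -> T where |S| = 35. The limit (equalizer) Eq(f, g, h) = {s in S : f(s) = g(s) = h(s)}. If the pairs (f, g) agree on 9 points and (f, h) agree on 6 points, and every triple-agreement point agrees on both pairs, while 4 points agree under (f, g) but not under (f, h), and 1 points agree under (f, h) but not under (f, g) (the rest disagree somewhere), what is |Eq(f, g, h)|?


Eq(f, g, h) is the triple-agreement set: points in S where all three
maps take the same value. Using inclusion-exclusion on the pairwise data:
Pair (f, g) agrees on 9 points; pair (f, h) on 6 points.
Points agreeing under (f, g) but not (f, h) = 4; under (f, h) but not (f, g) = 1.
Triple-agreement = agreement-in-(f, g) minus points that agree under (f, g) but not (f, h):
|Eq(f, g, h)| = 9 - 4 = 5
(cross-check via (f, h): 6 - 1 = 5.)

5


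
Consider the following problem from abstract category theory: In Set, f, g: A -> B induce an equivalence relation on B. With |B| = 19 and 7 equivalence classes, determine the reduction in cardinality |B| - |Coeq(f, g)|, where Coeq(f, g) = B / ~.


The coequalizer Coeq(f, g) = B / ~ has one element per equivalence class.
|B| = 19, |Coeq(f, g)| = 7.
|B| - |Coeq(f, g)| = 19 - 7 = 12.

12


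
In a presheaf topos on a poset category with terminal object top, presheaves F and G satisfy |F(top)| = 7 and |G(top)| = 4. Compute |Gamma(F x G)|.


Global sections of a presheaf on a poset with terminal top satisfy
Gamma(H) ~ H(top). Presheaves admit pointwise products, so
(F x G)(top) = F(top) x G(top) (Cartesian product).
|Gamma(F x G)| = |F(top)| * |G(top)| = 7 * 4 = 28.

28


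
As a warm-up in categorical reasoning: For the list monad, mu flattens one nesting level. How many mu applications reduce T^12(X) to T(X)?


Each application of mu: T^2 -> T removes one layer of nesting.
Starting at depth 12 (i.e., T^12(X)), we need to reach T(X).
Number of mu applications = 12 - 1 = 11

11


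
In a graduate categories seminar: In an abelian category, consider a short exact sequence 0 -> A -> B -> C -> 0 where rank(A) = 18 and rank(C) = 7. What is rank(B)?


For a short exact sequence 0 -> A -> B -> C -> 0,
rank is additive: rank(B) = rank(A) + rank(C).
rank(B) = 18 + 7 = 25

25


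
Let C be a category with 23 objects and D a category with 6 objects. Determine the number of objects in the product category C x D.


The product category C x D has objects that are pairs (c, d).
Number of pairs = |Ob(C)| * |Ob(D)| = 23 * 6 = 138

138


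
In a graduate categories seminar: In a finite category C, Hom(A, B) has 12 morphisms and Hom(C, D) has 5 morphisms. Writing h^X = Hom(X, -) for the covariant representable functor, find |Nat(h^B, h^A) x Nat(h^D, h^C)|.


By the Yoneda lemma, Nat(h^B, h^A) is isomorphic to Hom(A, B),
so |Nat(h^B, h^A)| = |Hom(A, B)| and |Nat(h^D, h^C)| = |Hom(C, D)|.
|Hom(A, B)| = 12, |Hom(C, D)| = 5.
|Nat(h^B, h^A) x Nat(h^D, h^C)| = 12 * 5 = 60

60


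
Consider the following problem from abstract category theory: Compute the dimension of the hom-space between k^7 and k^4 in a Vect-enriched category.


In Vect-enriched categories, Hom(k^n, k^m) is the space of m x n matrices.
dim(Hom(k^7, k^4)) = 4 * 7 = 28

28


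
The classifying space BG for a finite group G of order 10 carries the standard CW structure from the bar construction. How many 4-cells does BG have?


In the bar-construction CW model of BG, the n-cells are indexed by
n-tuples [g_1|...|g_n] of non-identity elements of G (degenerate
simplices with some g_i = e do not contribute cells), so there are
(|G| - 1)^n n-cells.
For dim = 4 with |G| = 10:
cells = (10 - 1)^4 = 9^4 = 6561

6561


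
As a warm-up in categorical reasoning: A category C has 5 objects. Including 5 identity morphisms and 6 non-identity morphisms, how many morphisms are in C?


Each object has an identity morphism, giving 5 identities.
Adding the 6 non-identity morphisms:
Total = 5 + 6 = 11

11


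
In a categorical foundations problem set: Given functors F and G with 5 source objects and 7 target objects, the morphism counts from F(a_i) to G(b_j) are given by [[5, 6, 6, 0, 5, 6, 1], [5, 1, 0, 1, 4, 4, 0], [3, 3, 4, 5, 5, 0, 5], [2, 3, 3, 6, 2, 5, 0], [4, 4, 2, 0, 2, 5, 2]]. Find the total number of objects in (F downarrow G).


Objects of (F downarrow G) are triples (a, b, h: F(a)->G(b)).
The count equals the sum of all entries in the hom-matrix.
sum(row 0) = 29
sum(row 1) = 15
sum(row 2) = 25
sum(row 3) = 21
sum(row 4) = 19
Grand total = 109

109


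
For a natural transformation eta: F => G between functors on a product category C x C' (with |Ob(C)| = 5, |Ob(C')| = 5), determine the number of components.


A natural transformation eta: F => G assigns one component morphism per
object of the domain category.
The domain is the product category C x C', so
|Ob(C x C')| = |Ob(C)| * |Ob(C')| = 5 * 5 = 25.
Therefore eta has 25 component morphisms.

25


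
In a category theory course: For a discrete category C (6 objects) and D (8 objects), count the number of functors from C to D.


A functor from a discrete category C to D is determined by
where each object maps. Each of the 6 objects of C can map
to any of the 8 objects of D independently.
Number of functors = 8^6 = 262144

262144


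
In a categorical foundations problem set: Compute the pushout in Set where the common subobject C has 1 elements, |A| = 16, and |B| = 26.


The pushout A +_C B identifies the images of C in A and B.
|A +_C B| = |A| + |B| - |C| (for injections).
= 16 + 26 - 1 = 41

41


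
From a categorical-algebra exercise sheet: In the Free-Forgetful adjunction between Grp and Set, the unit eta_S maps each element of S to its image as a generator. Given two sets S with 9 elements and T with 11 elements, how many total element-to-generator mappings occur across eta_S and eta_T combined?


The unit eta_X: X -> U(F(X)) of the Free-Forgetful adjunction
maps each element of X to a generator of F(X). For X = S + T (disjoint
union in Set), |S + T| = |S| + |T|.
Total mappings = 9 + 11 = 20.

20
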